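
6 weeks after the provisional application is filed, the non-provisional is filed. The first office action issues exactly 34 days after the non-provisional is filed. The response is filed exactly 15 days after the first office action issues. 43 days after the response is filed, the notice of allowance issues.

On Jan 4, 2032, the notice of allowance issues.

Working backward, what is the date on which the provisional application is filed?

The notice of allowance issues: Jan 4, 2032.
The response is filed: Jan 4, 2032 − 43 days = Nov 22, 2031.
The first office action issues: Nov 22, 2031 − 15 days = Nov 7, 2031.
The non-provisional is filed: Nov 7, 2031 − 34 days = Oct 4, 2031.
The provisional application is filed: Oct 4, 2031 − 6 weeks = Aug 23, 2031.

Aug 23, 2031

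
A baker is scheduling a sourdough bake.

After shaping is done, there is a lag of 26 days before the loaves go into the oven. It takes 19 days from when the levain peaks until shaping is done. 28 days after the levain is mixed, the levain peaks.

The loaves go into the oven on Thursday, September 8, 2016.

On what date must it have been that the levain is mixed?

The loaves go into the oven: Sep 8, 2016.
Shaping is done: Sep 8, 2016 − 26 days = Aug 13, 2016.
The levain peaks: Aug 13, 2016 − 19 days = Jul 25, 2016.
The levain is mixed: Jul 25, 2016 − 28 days = Jun 27, 2016.

Monday, June 27, 2016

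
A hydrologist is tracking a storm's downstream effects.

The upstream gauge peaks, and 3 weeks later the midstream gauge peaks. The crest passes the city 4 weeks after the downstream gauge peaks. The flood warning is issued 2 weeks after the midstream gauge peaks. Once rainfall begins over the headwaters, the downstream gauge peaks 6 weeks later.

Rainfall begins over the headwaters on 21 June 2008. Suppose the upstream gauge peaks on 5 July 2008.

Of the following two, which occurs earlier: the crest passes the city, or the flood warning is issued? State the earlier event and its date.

The flood warning is issued — 9 August 2008

Rainfall begins over the headwaters: Jun 21, 2008.
The downstream gauge peaks: Jun 21, 2008 + 6 weeks = Aug 2, 2008.
The crest passes the city: Aug 2, 2008 + 4 weeks = Aug 30, 2008.
The upstream gauge peaks: Jul 5, 2008.
The midstream gauge peaks: Jul 5, 2008 + 3 weeks = Jul 26, 2008.
The flood warning is issued: Jul 26, 2008 + 2 weeks = Aug 9, 2008.
Comparing: the crest passes the city on Aug 30, 2008 vs the flood warning is issued on Aug 9, 2008. Earlier: the flood warning is issued.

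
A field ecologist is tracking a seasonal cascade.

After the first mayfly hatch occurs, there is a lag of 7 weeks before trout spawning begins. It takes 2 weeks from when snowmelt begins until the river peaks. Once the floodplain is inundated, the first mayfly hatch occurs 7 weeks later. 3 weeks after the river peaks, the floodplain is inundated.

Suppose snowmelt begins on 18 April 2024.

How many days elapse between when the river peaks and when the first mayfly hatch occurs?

Causal path: the river peaks → the floodplain is inundated → the first mayfly hatch occurs.
Total delay along the path: 3 + 7 weeks = 10 weeks = 70 days.

70 days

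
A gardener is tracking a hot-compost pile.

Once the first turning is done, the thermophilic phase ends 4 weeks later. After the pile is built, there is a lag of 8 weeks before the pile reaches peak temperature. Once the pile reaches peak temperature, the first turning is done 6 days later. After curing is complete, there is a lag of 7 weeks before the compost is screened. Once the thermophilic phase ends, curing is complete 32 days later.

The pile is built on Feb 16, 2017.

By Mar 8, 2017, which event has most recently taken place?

The pile is built: Feb 16, 2017.
The pile reaches peak temperature: Feb 16, 2017 + 8 weeks = Apr 13, 2017.
The first turning is done: Apr 13, 2017 + 6 days = Apr 19, 2017.
The thermophilic phase ends: Apr 19, 2017 + 4 weeks = May 17, 2017.
Curing is complete: May 17, 2017 + 32 days = Jun 18, 2017.
The compost is screened: Jun 18, 2017 + 7 weeks = Aug 6, 2017.
Mar 8, 2017 falls between when the pile is built (Feb 16, 2017) and when the pile reaches peak temperature (Apr 13, 2017).

The pile is built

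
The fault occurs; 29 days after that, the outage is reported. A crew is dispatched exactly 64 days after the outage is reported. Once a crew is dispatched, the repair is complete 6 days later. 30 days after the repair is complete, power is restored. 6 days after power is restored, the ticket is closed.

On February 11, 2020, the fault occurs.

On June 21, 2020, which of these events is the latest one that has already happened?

The fault occurs: Feb 11, 2020.
The outage is reported: Feb 11, 2020 + 29 days = Mar 11, 2020.
A crew is dispatched: Mar 11, 2020 + 64 days = May 14, 2020.
The repair is complete: May 14, 2020 + 6 days = May 20, 2020.
Power is restored: May 20, 2020 + 30 days = Jun 19, 2020.
The ticket is closed: Jun 19, 2020 + 6 days = Jun 25, 2020.
Jun 21, 2020 falls between when power is restored (Jun 19, 2020) and when the ticket is closed (Jun 25, 2020).

Power is restored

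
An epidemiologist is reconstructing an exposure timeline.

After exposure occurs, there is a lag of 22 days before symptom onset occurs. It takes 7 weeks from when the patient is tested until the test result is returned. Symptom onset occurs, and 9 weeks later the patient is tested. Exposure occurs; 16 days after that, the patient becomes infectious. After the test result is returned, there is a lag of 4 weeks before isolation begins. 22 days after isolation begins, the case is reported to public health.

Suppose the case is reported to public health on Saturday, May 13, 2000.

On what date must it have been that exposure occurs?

The case is reported to public health: May 13, 2000.
Isolation begins: May 13, 2000 − 22 days = Apr 21, 2000.
The test result is returned: Apr 21, 2000 − 4 weeks = Mar 24, 2000.
The patient is tested: Mar 24, 2000 − 7 weeks = Feb 4, 2000.
Symptom onset occurs: Feb 4, 2000 − 9 weeks = Dec 3, 1999.
Exposure occurs: Dec 3, 1999 − 22 days = Nov 11, 1999.

Thursday, November 11, 1999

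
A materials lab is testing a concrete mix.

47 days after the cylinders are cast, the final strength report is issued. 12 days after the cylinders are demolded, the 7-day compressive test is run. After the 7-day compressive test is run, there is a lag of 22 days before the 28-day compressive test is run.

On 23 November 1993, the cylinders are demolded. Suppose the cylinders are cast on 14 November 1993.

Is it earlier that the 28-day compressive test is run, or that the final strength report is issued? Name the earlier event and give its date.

The 28-day compressive test is run — 27 December 1993

The cylinders are demolded: Nov 23, 1993.
The 7-day compressive test is run: Nov 23, 1993 + 12 days = Dec 5, 1993.
The 28-day compressive test is run: Dec 5, 1993 + 22 days = Dec 27, 1993.
The cylinders are cast: Nov 14, 1993.
The final strength report is issued: Nov 14, 1993 + 47 days = Dec 31, 1993.
Comparing: the 28-day compressive test is run on Dec 27, 1993 vs the final strength report is issued on Dec 31, 1993. Earlier: the 28-day compressive test is run.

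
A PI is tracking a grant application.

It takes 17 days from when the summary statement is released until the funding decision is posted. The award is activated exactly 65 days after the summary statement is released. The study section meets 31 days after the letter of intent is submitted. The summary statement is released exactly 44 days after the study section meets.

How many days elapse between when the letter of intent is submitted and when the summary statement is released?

75 days

Causal path: the letter of intent is submitted → the study section meets → the summary statement is released.
Total delay along the path: 31 + 44 = 75 days.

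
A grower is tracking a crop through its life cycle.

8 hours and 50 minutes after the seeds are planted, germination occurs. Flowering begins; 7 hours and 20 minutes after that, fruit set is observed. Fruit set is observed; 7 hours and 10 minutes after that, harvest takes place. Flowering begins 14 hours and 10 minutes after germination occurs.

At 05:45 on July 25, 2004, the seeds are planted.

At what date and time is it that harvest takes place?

19:15 on July 26, 2004

The seeds are planted: 05:45 Jul 25, 2004.
Germination occurs: 05:45 Jul 25, 2004 + 8h50m = 14:35 Jul 25, 2004.
Flowering begins: 14:35 Jul 25, 2004 + 14h10m = 04:45 Jul 26, 2004.
Fruit set is observed: 04:45 Jul 26, 2004 + 7h20m = 12:05 Jul 26, 2004.
Harvest takes place: 12:05 Jul 26, 2004 + 7h10m = 19:15 Jul 26, 2004.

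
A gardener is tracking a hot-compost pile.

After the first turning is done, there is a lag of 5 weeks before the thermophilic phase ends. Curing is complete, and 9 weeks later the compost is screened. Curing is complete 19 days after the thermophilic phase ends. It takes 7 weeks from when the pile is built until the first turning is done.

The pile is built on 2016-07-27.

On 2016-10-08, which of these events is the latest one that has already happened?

The first turning is done

The pile is built: Jul 27, 2016.
The first turning is done: Jul 27, 2016 + 7 weeks = Sep 14, 2016.
The thermophilic phase ends: Sep 14, 2016 + 5 weeks = Oct 19, 2016.
Curing is complete: Oct 19, 2016 + 19 days = Nov 7, 2016.
The compost is screened: Nov 7, 2016 + 9 weeks = Jan 9, 2017.
Oct 8, 2016 falls between when the first turning is done (Sep 14, 2016) and when the thermophilic phase ends (Oct 19, 2016).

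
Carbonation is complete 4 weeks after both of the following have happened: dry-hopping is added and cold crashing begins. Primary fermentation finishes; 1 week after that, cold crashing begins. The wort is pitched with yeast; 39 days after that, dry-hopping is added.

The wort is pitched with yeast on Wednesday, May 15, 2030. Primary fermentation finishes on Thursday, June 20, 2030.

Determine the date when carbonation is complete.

Thursday, July 25, 2030

The wort is pitched with yeast: May 15, 2030.
Dry-hopping is added: May 15, 2030 + 39 days = Jun 23, 2030.
Primary fermentation finishes: Jun 20, 2030.
Cold crashing begins: Jun 20, 2030 + 1 week = Jun 27, 2030.
Both prerequisites met — dry-hopping is added (Jun 23, 2030), cold crashing begins (Jun 27, 2030); the later is Jun 27, 2030.
Carbonation is complete: Jun 27, 2030 + 4 weeks = Jul 25, 2030.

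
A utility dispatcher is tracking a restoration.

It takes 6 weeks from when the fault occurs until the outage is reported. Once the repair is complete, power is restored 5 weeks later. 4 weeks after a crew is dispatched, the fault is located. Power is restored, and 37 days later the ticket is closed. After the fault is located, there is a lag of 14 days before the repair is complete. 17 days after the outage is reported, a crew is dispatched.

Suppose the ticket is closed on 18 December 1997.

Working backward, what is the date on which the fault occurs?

The ticket is closed: Dec 18, 1997.
Power is restored: Dec 18, 1997 − 37 days = Nov 11, 1997.
The repair is complete: Nov 11, 1997 − 5 weeks = Oct 7, 1997.
The fault is located: Oct 7, 1997 − 14 days = Sep 23, 1997.
A crew is dispatched: Sep 23, 1997 − 4 weeks = Aug 26, 1997.
The outage is reported: Aug 26, 1997 − 17 days = Aug 9, 1997.
The fault occurs: Aug 9, 1997 − 6 weeks = Jun 28, 1997.

28 June 1997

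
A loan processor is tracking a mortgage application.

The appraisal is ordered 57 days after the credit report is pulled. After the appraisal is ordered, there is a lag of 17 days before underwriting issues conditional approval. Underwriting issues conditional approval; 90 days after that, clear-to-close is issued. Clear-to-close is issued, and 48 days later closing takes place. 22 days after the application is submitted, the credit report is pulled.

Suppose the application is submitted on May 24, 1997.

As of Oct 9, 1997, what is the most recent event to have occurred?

The application is submitted: May 24, 1997.
The credit report is pulled: May 24, 1997 + 22 days = Jun 15, 1997.
The appraisal is ordered: Jun 15, 1997 + 57 days = Aug 11, 1997.
Underwriting issues conditional approval: Aug 11, 1997 + 17 days = Aug 28, 1997.
Clear-to-close is issued: Aug 28, 1997 + 90 days = Nov 26, 1997.
Closing takes place: Nov 26, 1997 + 48 days = Jan 13, 1998.
Oct 9, 1997 falls between when underwriting issues conditional approval (Aug 28, 1997) and when clear-to-close is issued (Nov 26, 1997).

Underwriting issues conditional approval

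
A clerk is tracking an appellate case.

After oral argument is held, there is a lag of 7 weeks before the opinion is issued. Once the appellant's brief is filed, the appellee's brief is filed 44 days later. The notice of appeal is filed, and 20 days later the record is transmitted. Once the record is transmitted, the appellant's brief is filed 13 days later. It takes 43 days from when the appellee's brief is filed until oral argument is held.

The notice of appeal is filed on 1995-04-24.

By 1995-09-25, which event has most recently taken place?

Oral argument is held

The notice of appeal is filed: Apr 24, 1995.
The record is transmitted: Apr 24, 1995 + 20 days = May 14, 1995.
The appellant's brief is filed: May 14, 1995 + 13 days = May 27, 1995.
The appellee's brief is filed: May 27, 1995 + 44 days = Jul 10, 1995.
Oral argument is held: Jul 10, 1995 + 43 days = Aug 22, 1995.
The opinion is issued: Aug 22, 1995 + 7 weeks = Oct 10, 1995.
Sep 25, 1995 falls between when oral argument is held (Aug 22, 1995) and when the opinion is issued (Oct 10, 1995).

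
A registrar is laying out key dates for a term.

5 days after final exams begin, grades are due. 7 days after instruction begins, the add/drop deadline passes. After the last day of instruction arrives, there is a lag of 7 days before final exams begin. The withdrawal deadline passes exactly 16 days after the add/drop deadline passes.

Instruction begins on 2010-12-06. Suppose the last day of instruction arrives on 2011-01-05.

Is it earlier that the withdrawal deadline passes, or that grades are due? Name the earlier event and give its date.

The withdrawal deadline passes — 2010-12-29

Instruction begins: Dec 6, 2010.
The add/drop deadline passes: Dec 6, 2010 + 7 days = Dec 13, 2010.
The withdrawal deadline passes: Dec 13, 2010 + 16 days = Dec 29, 2010.
The last day of instruction arrives: Jan 5, 2011.
Final exams begin: Jan 5, 2011 + 7 days = Jan 12, 2011.
Grades are due: Jan 12, 2011 + 5 days = Jan 17, 2011.
Comparing: the withdrawal deadline passes on Dec 29, 2010 vs grades are due on Jan 17, 2011. Earlier: the withdrawal deadline passes.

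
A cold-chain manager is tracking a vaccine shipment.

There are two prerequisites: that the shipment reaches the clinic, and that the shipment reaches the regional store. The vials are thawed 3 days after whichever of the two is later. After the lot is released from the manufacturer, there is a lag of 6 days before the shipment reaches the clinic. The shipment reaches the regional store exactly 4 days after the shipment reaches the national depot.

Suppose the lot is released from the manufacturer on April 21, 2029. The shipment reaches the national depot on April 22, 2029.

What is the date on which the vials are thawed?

April 30, 2029

The lot is released from the manufacturer: Apr 21, 2029.
The shipment reaches the clinic: Apr 21, 2029 + 6 days = Apr 27, 2029.
The shipment reaches the national depot: Apr 22, 2029.
The shipment reaches the regional store: Apr 22, 2029 + 4 days = Apr 26, 2029.
Both prerequisites met — the shipment reaches the clinic (Apr 27, 2029), the shipment reaches the regional store (Apr 26, 2029); the later is Apr 27, 2029.
The vials are thawed: Apr 27, 2029 + 3 days = Apr 30, 2029.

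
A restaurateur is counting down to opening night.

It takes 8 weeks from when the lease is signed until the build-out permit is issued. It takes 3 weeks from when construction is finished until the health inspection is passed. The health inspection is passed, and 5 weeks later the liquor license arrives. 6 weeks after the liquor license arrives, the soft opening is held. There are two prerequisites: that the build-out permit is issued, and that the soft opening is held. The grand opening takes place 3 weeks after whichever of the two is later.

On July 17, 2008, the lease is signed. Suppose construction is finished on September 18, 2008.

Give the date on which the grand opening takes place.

The lease is signed: Jul 17, 2008.
The build-out permit is issued: Jul 17, 2008 + 8 weeks = Sep 11, 2008.
Construction is finished: Sep 18, 2008.
The health inspection is passed: Sep 18, 2008 + 3 weeks = Oct 9, 2008.
The liquor license arrives: Oct 9, 2008 + 5 weeks = Nov 13, 2008.
The soft opening is held: Nov 13, 2008 + 6 weeks = Dec 25, 2008.
Both prerequisites met — the build-out permit is issued (Sep 11, 2008), the soft opening is held (Dec 25, 2008); the later is Dec 25, 2008.
The grand opening takes place: Dec 25, 2008 + 3 weeks = Jan 15, 2009.

January 15, 2009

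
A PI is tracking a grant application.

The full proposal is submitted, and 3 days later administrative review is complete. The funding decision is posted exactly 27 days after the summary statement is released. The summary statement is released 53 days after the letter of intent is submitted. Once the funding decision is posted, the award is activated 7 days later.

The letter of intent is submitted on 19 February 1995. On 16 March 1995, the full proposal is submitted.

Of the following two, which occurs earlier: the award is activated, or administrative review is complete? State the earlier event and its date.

The letter of intent is submitted: Feb 19, 1995.
The summary statement is released: Feb 19, 1995 + 53 days = Apr 13, 1995.
The funding decision is posted: Apr 13, 1995 + 27 days = May 10, 1995.
The award is activated: May 10, 1995 + 7 days = May 17, 1995.
The full proposal is submitted: Mar 16, 1995.
Administrative review is complete: Mar 16, 1995 + 3 days = Mar 19, 1995.
Comparing: the award is activated on May 17, 1995 vs administrative review is complete on Mar 19, 1995. Earlier: administrative review is complete.

Administrative review is complete — 19 March 1995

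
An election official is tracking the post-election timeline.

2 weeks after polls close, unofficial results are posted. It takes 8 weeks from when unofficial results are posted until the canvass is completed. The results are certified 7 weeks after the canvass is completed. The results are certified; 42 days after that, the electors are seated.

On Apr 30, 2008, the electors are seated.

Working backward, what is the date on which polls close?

The electors are seated: Apr 30, 2008.
The results are certified: Apr 30, 2008 − 42 days = Mar 19, 2008.
The canvass is completed: Mar 19, 2008 − 7 weeks = Jan 30, 2008.
Unofficial results are posted: Jan 30, 2008 − 8 weeks = Dec 5, 2007.
Polls close: Dec 5, 2007 − 2 weeks = Nov 21, 2007.

Nov 21, 2007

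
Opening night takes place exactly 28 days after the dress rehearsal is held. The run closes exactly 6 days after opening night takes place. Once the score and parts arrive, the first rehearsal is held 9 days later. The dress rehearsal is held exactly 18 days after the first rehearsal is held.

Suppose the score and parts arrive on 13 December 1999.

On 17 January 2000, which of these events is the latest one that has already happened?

The dress rehearsal is held

The score and parts arrive: Dec 13, 1999.
The first rehearsal is held: Dec 13, 1999 + 9 days = Dec 22, 1999.
The dress rehearsal is held: Dec 22, 1999 + 18 days = Jan 9, 2000.
Opening night takes place: Jan 9, 2000 + 28 days = Feb 6, 2000.
The run closes: Feb 6, 2000 + 6 days = Feb 12, 2000.
Jan 17, 2000 falls between when the dress rehearsal is held (Jan 9, 2000) and when opening night takes place (Feb 6, 2000).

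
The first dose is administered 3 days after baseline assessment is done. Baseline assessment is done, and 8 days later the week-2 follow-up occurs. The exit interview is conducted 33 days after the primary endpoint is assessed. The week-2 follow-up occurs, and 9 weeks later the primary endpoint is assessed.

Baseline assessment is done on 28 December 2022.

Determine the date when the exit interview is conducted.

11 April 2023

Baseline assessment is done: Dec 28, 2022.
The week-2 follow-up occurs: Dec 28, 2022 + 8 days = Jan 5, 2023.
The primary endpoint is assessed: Jan 5, 2023 + 9 weeks = Mar 9, 2023.
The exit interview is conducted: Mar 9, 2023 + 33 days = Apr 11, 2023.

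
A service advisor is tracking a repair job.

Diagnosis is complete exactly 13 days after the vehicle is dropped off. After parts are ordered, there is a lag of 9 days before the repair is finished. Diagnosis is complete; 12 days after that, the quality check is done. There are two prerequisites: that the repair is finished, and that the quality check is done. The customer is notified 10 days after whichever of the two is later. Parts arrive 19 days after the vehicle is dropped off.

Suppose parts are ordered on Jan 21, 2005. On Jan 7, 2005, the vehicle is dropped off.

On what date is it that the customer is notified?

Feb 11, 2005

Parts are ordered: Jan 21, 2005.
The repair is finished: Jan 21, 2005 + 9 days = Jan 30, 2005.
The vehicle is dropped off: Jan 7, 2005.
Diagnosis is complete: Jan 7, 2005 + 13 days = Jan 20, 2005.
The quality check is done: Jan 20, 2005 + 12 days = Feb 1, 2005.
Both prerequisites met — the repair is finished (Jan 30, 2005), the quality check is done (Feb 1, 2005); the later is Feb 1, 2005.
The customer is notified: Feb 1, 2005 + 10 days = Feb 11, 2005.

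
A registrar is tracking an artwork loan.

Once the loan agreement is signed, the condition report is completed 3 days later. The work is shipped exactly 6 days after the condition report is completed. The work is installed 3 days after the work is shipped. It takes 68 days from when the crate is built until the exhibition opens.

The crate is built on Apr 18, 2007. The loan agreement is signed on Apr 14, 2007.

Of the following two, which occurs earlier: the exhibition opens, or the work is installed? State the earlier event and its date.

The work is installed — Apr 26, 2007

The crate is built: Apr 18, 2007.
The exhibition opens: Apr 18, 2007 + 68 days = Jun 25, 2007.
The loan agreement is signed: Apr 14, 2007.
The condition report is completed: Apr 14, 2007 + 3 days = Apr 17, 2007.
The work is shipped: Apr 17, 2007 + 6 days = Apr 23, 2007.
The work is installed: Apr 23, 2007 + 3 days = Apr 26, 2007.
Comparing: the exhibition opens on Jun 25, 2007 vs the work is installed on Apr 26, 2007. Earlier: the work is installed.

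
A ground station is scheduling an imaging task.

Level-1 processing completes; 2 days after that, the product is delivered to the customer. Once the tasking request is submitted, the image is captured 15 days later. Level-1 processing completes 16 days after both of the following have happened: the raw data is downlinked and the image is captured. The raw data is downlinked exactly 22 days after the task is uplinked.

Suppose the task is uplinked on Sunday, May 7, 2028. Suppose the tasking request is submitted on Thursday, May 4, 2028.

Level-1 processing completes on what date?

Wednesday, June 14, 2028

The task is uplinked: May 7, 2028.
The raw data is downlinked: May 7, 2028 + 22 days = May 29, 2028.
The tasking request is submitted: May 4, 2028.
The image is captured: May 4, 2028 + 15 days = May 19, 2028.
Both prerequisites met — the raw data is downlinked (May 29, 2028), the image is captured (May 19, 2028); the later is May 29, 2028.
Level-1 processing completes: May 29, 2028 + 16 days = Jun 14, 2028.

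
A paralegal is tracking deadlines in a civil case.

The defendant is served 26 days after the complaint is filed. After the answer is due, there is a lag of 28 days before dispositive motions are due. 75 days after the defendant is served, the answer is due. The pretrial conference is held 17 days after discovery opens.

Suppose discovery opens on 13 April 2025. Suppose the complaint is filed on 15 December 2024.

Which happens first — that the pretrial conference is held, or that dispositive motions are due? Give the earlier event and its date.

Discovery opens: Apr 13, 2025.
The pretrial conference is held: Apr 13, 2025 + 17 days = Apr 30, 2025.
The complaint is filed: Dec 15, 2024.
The defendant is served: Dec 15, 2024 + 26 days = Jan 10, 2025.
The answer is due: Jan 10, 2025 + 75 days = Mar 26, 2025.
Dispositive motions are due: Mar 26, 2025 + 28 days = Apr 23, 2025.
Comparing: the pretrial conference is held on Apr 30, 2025 vs dispositive motions are due on Apr 23, 2025. Earlier: dispositive motions are due.

Dispositive motions are due — 23 April 2025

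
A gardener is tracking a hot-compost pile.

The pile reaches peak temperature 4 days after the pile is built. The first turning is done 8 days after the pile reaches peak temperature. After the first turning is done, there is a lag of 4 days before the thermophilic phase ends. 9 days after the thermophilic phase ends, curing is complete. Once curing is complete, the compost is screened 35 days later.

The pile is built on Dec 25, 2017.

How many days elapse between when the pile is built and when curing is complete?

25 days

Causal path: the pile is built → the pile reaches peak temperature → the first turning is done → the thermophilic phase ends → curing is complete.
Total delay along the path: 4 + 8 + 4 + 9 = 25 days.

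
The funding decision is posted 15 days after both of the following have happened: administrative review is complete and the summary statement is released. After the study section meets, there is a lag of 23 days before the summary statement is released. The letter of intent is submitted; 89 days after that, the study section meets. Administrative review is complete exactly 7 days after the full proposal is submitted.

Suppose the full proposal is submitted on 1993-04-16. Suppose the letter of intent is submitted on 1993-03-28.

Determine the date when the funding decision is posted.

1993-08-02

The full proposal is submitted: Apr 16, 1993.
Administrative review is complete: Apr 16, 1993 + 7 days = Apr 23, 1993.
The letter of intent is submitted: Mar 28, 1993.
The study section meets: Mar 28, 1993 + 89 days = Jun 25, 1993.
The summary statement is released: Jun 25, 1993 + 23 days = Jul 18, 1993.
Both prerequisites met — administrative review is complete (Apr 23, 1993), the summary statement is released (Jul 18, 1993); the later is Jul 18, 1993.
The funding decision is posted: Jul 18, 1993 + 15 days = Aug 2, 1993.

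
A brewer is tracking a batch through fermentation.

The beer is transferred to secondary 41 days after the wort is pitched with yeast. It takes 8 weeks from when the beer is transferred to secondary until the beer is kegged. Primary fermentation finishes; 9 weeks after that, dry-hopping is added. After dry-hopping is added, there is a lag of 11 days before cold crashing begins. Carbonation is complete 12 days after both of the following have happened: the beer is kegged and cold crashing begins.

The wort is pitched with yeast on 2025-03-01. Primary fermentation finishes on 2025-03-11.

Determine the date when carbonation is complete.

2025-06-18

The wort is pitched with yeast: Mar 1, 2025.
The beer is transferred to secondary: Mar 1, 2025 + 41 days = Apr 11, 2025.
The beer is kegged: Apr 11, 2025 + 8 weeks = Jun 6, 2025.
Primary fermentation finishes: Mar 11, 2025.
Dry-hopping is added: Mar 11, 2025 + 9 weeks = May 13, 2025.
Cold crashing begins: May 13, 2025 + 11 days = May 24, 2025.
Both prerequisites met — the beer is kegged (Jun 6, 2025), cold crashing begins (May 24, 2025); the later is Jun 6, 2025.
Carbonation is complete: Jun 6, 2025 + 12 days = Jun 18, 2025.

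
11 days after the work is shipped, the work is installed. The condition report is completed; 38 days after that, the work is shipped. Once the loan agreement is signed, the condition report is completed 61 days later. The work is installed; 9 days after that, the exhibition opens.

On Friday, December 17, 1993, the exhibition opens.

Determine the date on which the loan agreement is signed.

The exhibition opens: Dec 17, 1993.
The work is installed: Dec 17, 1993 − 9 days = Dec 8, 1993.
The work is shipped: Dec 8, 1993 − 11 days = Nov 27, 1993.
The condition report is completed: Nov 27, 1993 − 38 days = Oct 20, 1993.
The loan agreement is signed: Oct 20, 1993 − 61 days = Aug 20, 1993.

Friday, August 20, 1993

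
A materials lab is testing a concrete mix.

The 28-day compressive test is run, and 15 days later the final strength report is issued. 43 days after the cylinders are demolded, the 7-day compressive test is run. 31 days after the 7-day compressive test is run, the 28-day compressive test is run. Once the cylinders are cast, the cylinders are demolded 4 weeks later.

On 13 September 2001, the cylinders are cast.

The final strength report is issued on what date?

8 January 2002

The cylinders are cast: Sep 13, 2001.
The cylinders are demolded: Sep 13, 2001 + 4 weeks = Oct 11, 2001.
The 7-day compressive test is run: Oct 11, 2001 + 43 days = Nov 23, 2001.
The 28-day compressive test is run: Nov 23, 2001 + 31 days = Dec 24, 2001.
The final strength report is issued: Dec 24, 2001 + 15 days = Jan 8, 2002.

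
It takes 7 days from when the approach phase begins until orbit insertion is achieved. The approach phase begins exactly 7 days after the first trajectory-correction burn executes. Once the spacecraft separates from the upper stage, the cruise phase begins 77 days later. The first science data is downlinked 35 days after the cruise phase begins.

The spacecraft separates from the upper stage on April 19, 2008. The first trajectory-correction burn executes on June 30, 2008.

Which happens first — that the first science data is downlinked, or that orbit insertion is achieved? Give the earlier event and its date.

Orbit insertion is achieved — July 14, 2008

The spacecraft separates from the upper stage: Apr 19, 2008.
The cruise phase begins: Apr 19, 2008 + 77 days = Jul 5, 2008.
The first science data is downlinked: Jul 5, 2008 + 35 days = Aug 9, 2008.
The first trajectory-correction burn executes: Jun 30, 2008.
The approach phase begins: Jun 30, 2008 + 7 days = Jul 7, 2008.
Orbit insertion is achieved: Jul 7, 2008 + 7 days = Jul 14, 2008.
Comparing: the first science data is downlinked on Aug 9, 2008 vs orbit insertion is achieved on Jul 14, 2008. Earlier: orbit insertion is achieved.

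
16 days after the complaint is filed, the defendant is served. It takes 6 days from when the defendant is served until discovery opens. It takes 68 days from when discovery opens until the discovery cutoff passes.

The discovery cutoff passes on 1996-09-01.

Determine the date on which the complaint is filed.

1996-06-03

The discovery cutoff passes: Sep 1, 1996.
Discovery opens: Sep 1, 1996 − 68 days = Jun 25, 1996.
The defendant is served: Jun 25, 1996 − 6 days = Jun 19, 1996.
The complaint is filed: Jun 19, 1996 − 16 days = Jun 3, 1996.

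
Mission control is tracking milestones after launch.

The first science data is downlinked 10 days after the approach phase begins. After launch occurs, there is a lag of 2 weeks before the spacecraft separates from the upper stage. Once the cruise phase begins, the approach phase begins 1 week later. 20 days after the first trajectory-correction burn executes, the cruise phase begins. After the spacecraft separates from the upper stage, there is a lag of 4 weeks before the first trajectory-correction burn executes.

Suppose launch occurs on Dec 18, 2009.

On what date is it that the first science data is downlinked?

Mar 7, 2010

Launch occurs: Dec 18, 2009.
The spacecraft separates from the upper stage: Dec 18, 2009 + 2 weeks = Jan 1, 2010.
The first trajectory-correction burn executes: Jan 1, 2010 + 4 weeks = Jan 29, 2010.
The cruise phase begins: Jan 29, 2010 + 20 days = Feb 18, 2010.
The approach phase begins: Feb 18, 2010 + 1 week = Feb 25, 2010.
The first science data is downlinked: Feb 25, 2010 + 10 days = Mar 7, 2010.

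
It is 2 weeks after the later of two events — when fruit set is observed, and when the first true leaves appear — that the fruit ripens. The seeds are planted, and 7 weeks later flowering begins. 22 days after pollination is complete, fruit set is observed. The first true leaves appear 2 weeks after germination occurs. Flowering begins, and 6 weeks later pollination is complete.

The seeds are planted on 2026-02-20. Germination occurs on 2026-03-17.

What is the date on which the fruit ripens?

The seeds are planted: Feb 20, 2026.
Flowering begins: Feb 20, 2026 + 7 weeks = Apr 10, 2026.
Pollination is complete: Apr 10, 2026 + 6 weeks = May 22, 2026.
Fruit set is observed: May 22, 2026 + 22 days = Jun 13, 2026.
Germination occurs: Mar 17, 2026.
The first true leaves appear: Mar 17, 2026 + 2 weeks = Mar 31, 2026.
Both prerequisites met — fruit set is observed (Jun 13, 2026), the first true leaves appear (Mar 31, 2026); the later is Jun 13, 2026.
The fruit ripens: Jun 13, 2026 + 2 weeks = Jun 27, 2026.

2026-06-27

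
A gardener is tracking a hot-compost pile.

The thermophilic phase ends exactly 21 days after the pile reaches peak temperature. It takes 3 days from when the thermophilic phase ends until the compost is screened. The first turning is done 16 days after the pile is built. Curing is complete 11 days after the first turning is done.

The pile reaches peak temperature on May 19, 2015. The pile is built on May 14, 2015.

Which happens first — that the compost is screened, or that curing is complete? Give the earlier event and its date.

The pile reaches peak temperature: May 19, 2015.
The thermophilic phase ends: May 19, 2015 + 21 days = Jun 9, 2015.
The compost is screened: Jun 9, 2015 + 3 days = Jun 12, 2015.
The pile is built: May 14, 2015.
The first turning is done: May 14, 2015 + 16 days = May 30, 2015.
Curing is complete: May 30, 2015 + 11 days = Jun 10, 2015.
Comparing: the compost is screened on Jun 12, 2015 vs curing is complete on Jun 10, 2015. Earlier: curing is complete.

Curing is complete — Jun 10, 2015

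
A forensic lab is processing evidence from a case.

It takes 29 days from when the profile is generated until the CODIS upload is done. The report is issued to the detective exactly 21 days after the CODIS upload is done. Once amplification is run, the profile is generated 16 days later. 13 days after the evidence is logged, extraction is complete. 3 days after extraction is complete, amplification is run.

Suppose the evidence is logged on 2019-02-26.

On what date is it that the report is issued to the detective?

The evidence is logged: Feb 26, 2019.
Extraction is complete: Feb 26, 2019 + 13 days = Mar 11, 2019.
Amplification is run: Mar 11, 2019 + 3 days = Mar 14, 2019.
The profile is generated: Mar 14, 2019 + 16 days = Mar 30, 2019.
The CODIS upload is done: Mar 30, 2019 + 29 days = Apr 28, 2019.
The report is issued to the detective: Apr 28, 2019 + 21 days = May 19, 2019.

2019-05-19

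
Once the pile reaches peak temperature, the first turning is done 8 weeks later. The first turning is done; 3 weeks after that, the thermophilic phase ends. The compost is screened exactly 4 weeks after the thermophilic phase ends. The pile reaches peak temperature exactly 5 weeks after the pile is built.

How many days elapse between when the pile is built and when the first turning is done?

91 days

Causal path: the pile is built → the pile reaches peak temperature → the first turning is done.
Total delay along the path: 5 + 8 weeks = 13 weeks = 91 days.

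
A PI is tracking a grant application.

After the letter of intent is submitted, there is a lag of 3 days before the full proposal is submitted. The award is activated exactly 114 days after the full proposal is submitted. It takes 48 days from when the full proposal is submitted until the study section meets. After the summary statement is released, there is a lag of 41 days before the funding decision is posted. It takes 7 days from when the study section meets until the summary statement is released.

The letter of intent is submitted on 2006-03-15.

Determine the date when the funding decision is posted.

2006-06-22

The letter of intent is submitted: Mar 15, 2006.
The full proposal is submitted: Mar 15, 2006 + 3 days = Mar 18, 2006.
The study section meets: Mar 18, 2006 + 48 days = May 5, 2006.
The summary statement is released: May 5, 2006 + 7 days = May 12, 2006.
The funding decision is posted: May 12, 2006 + 41 days = Jun 22, 2006.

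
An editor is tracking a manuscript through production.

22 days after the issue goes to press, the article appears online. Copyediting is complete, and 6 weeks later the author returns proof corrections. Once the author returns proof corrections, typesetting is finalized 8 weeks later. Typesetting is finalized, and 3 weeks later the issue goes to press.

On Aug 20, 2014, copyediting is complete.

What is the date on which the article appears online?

Jan 8, 2015

Copyediting is complete: Aug 20, 2014.
The author returns proof corrections: Aug 20, 2014 + 6 weeks = Oct 1, 2014.
Typesetting is finalized: Oct 1, 2014 + 8 weeks = Nov 26, 2014.
The issue goes to press: Nov 26, 2014 + 3 weeks = Dec 17, 2014.
The article appears online: Dec 17, 2014 + 22 days = Jan 8, 2015.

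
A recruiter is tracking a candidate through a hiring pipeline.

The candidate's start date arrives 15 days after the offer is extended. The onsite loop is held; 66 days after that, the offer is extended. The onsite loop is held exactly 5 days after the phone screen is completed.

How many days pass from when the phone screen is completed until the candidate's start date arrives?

Causal path: the phone screen is completed → the onsite loop is held → the offer is extended → the candidate's start date arrives.
Total delay along the path: 5 + 66 + 15 = 86 days.

86 days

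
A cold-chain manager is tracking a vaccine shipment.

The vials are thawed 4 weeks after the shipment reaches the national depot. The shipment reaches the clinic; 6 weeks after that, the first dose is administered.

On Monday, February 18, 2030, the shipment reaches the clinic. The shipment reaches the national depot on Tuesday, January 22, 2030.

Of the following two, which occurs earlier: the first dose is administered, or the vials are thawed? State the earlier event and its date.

The shipment reaches the clinic: Feb 18, 2030.
The first dose is administered: Feb 18, 2030 + 6 weeks = Apr 1, 2030.
The shipment reaches the national depot: Jan 22, 2030.
The vials are thawed: Jan 22, 2030 + 4 weeks = Feb 19, 2030.
Comparing: the first dose is administered on Apr 1, 2030 vs the vials are thawed on Feb 19, 2030. Earlier: the vials are thawed.

The vials are thawed — Tuesday, February 19, 2030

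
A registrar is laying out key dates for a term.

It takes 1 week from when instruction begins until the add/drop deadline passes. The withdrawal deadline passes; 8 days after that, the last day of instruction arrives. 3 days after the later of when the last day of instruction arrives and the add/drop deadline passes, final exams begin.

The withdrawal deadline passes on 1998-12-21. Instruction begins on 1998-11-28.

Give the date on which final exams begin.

The withdrawal deadline passes: Dec 21, 1998.
The last day of instruction arrives: Dec 21, 1998 + 8 days = Dec 29, 1998.
Instruction begins: Nov 28, 1998.
The add/drop deadline passes: Nov 28, 1998 + 1 week = Dec 5, 1998.
Both prerequisites met — the last day of instruction arrives (Dec 29, 1998), the add/drop deadline passes (Dec 5, 1998); the later is Dec 29, 1998.
Final exams begin: Dec 29, 1998 + 3 days = Jan 1, 1999.

1999-01-01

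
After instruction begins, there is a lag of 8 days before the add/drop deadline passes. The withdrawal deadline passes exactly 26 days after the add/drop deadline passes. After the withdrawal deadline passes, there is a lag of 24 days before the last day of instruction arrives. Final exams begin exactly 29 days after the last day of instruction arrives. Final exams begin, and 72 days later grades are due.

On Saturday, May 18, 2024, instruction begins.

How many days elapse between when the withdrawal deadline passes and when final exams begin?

Causal path: the withdrawal deadline passes → the last day of instruction arrives → final exams begin.
Total delay along the path: 24 + 29 = 53 days.

53 days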